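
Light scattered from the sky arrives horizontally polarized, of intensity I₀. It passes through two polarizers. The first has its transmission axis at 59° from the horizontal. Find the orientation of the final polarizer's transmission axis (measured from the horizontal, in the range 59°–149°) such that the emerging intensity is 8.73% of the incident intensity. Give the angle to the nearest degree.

By Malus's law, I₁ = I₀ cos²(59° − 0°) = I₀ cos²(59°) = 0.2653 I₀.
Need I₂/I₀ = 0.0873, so cos²(θ − 59°) = 0.0873 / 0.2653 = 0.3291.
θ − 59° = arccos(√0.3291) = 55.0°, giving θ ≈ 59 + 55.0 = 114.0°.

θ ≈ 114°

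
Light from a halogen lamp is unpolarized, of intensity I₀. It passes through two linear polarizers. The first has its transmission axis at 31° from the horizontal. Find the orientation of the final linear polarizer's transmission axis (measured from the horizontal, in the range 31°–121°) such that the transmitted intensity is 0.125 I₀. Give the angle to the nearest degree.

θ ≈ 91°

Unpolarized light through the first polarizer → I₁ = ½ I₀, now polarized at 31°.
Need I₂/I₀ = 0.125, so cos²(θ − 31°) = 0.125 / 0.5 = 0.25.
θ − 31° = arccos(√0.25) = 60.0°, giving θ ≈ 31 + 60.0 = 91.0°.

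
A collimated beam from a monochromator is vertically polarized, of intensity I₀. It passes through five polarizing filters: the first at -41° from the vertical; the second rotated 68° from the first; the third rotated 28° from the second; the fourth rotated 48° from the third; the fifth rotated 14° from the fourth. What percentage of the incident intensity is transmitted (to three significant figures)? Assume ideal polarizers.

By Malus's law, I₁ = I₀ cos²(-41° − 0°) = I₀ cos²(41°) = 0.5696 I₀.
I₂ = I₁ cos²(68°) = 0.5696 · 0.1403 I₀ = 0.07993 I₀.
I₃ = I₂ cos²(28°) = 0.07993 · 0.7796 I₀ = 0.06231 I₀.
I₄ = I₃ cos²(48°) = 0.06231 · 0.4477 I₀ = 0.0279 I₀.
I₅ = I₄ cos²(14°) = 0.0279 · 0.9415 I₀ = 0.02627 I₀.
That is 2.627% of the incident intensity.

≈ 2.63%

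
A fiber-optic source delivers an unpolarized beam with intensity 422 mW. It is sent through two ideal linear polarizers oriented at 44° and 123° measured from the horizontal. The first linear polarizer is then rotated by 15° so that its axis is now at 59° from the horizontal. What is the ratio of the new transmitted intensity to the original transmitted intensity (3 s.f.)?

Before rotation:
Unpolarized light through the first polarizer → I₁ = ½ I₀, now polarized at 44°.
I₂ = I₁ cos²(123° − 44°) = 0.5 I₀ · cos²(79°) = 0.0182 I₀.
After rotation:
Unpolarized light through the first polarizer → I₁ = ½ I₀, now polarized at 59°.
I₂ = I₁ cos²(123° − 59°) = 0.5 I₀ · cos²(64°) = 0.09608 I₀.
Ratio = 0.09608 / 0.0182 = 5.278.

I_new/I_old ≈ 5.28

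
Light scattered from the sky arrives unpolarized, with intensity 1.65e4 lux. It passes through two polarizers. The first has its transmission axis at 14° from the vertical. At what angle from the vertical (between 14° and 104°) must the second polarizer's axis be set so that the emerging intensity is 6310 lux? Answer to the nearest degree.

Unpolarized light through the first polarizer → I₁ = ½ I₀, now polarized at 14°.
Target fraction: 6310 / 1.65e4 lux = 0.3824 of I₀.
Need I₂/I₀ = 0.3824, so cos²(θ − 14°) = 0.3824 / 0.5 = 0.7648.
θ − 14° = arccos(√0.7648) = 29.0°, giving θ ≈ 14 + 29.0 = 43.0°.

θ ≈ 43°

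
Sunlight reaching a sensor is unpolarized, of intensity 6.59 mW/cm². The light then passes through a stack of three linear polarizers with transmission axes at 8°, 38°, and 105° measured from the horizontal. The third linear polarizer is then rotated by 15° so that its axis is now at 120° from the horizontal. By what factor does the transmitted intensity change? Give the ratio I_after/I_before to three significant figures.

I_new/I_old ≈ 0.127

Before rotation:
Unpolarized light through the first polarizer → I₁ = ½ I₀, now polarized at 8°.
I₂ = I₁ cos²(38° − 8°) = 0.5 I₀ · cos²(30°) = 0.375 I₀.
I₃ = I₂ cos²(105° − 38°) = 0.375 I₀ · cos²(67°) = 0.05725 I₀.
After rotation:
Unpolarized light through the first polarizer → I₁ = ½ I₀, now polarized at 8°.
I₂ = I₁ cos²(38° − 8°) = 0.5 I₀ · cos²(30°) = 0.375 I₀.
I₃ = I₂ cos²(120° − 38°) = 0.375 I₀ · cos²(82°) = 0.007263 I₀.
Ratio = 0.007263 / 0.05725 = 0.1269.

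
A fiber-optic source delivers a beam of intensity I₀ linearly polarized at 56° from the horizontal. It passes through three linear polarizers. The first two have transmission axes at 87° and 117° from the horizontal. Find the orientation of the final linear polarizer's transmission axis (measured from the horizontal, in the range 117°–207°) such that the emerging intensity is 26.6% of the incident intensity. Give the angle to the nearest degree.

θ ≈ 163°

By Malus's law, I₁ = I₀ cos²(87° − 56°) = I₀ cos²(31°) = 0.7347 I₀.
I₂ = I₁ cos²(117° − 87°) = 0.7347 I₀ · cos²(30°) = 0.5511 I₀.
Need I₃/I₀ = 0.266, so cos²(θ − 117°) = 0.266 / 0.5511 = 0.4827.
θ − 117° = arccos(√0.4827) = 46.0°, giving θ ≈ 117 + 46.0 = 163.0°.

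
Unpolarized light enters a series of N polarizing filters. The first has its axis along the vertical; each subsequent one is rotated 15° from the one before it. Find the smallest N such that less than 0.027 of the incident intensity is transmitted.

First polarizer halves the unpolarized light: factor 1/2.
Each further stage multiplies by cos²(15°) = 0.933.
After N polarizers: T = 0.5·0.933^(N−1). Require T < 0.027 ⇒ N−1 > ln(0.027/0.5)/ln(0.933) = 42.10, so N−1 ≥ 43 and N = 44.
Check: N=44 gives T = 0.02536 < 0.027; N=43 gives T = 0.02718.

N = 44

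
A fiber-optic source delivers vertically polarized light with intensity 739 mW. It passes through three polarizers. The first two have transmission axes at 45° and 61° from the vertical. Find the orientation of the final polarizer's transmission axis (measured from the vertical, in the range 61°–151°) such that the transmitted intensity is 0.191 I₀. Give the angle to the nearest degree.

I₁ = I₀ cos²(45° − 0°) = I₀ cos²(45°) = 0.5 I₀.
I₂ = I₁ cos²(61° − 45°) = 0.5 I₀ · cos²(16°) = 0.462 I₀.
Need I₃/I₀ = 0.191, so cos²(θ − 61°) = 0.191 / 0.462 = 0.4134.
θ − 61° = arccos(√0.4134) = 50.0°, giving θ ≈ 61 + 50.0 = 111.0°.

θ ≈ 111°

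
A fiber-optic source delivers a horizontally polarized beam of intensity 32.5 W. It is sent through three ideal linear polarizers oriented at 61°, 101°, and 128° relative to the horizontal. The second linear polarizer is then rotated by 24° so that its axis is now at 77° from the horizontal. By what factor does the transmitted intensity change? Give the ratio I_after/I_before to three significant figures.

I_new/I_old ≈ 0.786

Before rotation:
I₁ = I₀ cos²(61° − 0°) = I₀ cos²(61°) = 0.235 I₀.
I₂ = I₁ cos²(101° − 61°) = 0.235 I₀ · cos²(40°) = 0.1379 I₀.
I₃ = I₂ cos²(128° − 101°) = 0.1379 I₀ · cos²(27°) = 0.1095 I₀.
After rotation:
I₁ = I₀ cos²(61° − 0°) = I₀ cos²(61°) = 0.235 I₀.
I₂ = I₁ cos²(77° − 61°) = 0.235 I₀ · cos²(16°) = 0.2172 I₀.
I₃ = I₂ cos²(128° − 77°) = 0.2172 I₀ · cos²(51°) = 0.08601 I₀.
Ratio = 0.08601 / 0.1095 = 0.7855.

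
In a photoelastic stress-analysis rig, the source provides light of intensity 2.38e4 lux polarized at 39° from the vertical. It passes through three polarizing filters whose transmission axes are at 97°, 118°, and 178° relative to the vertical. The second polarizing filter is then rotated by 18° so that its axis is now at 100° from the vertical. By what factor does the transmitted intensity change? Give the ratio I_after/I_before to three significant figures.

Before rotation:
I₁ = I₀ cos²(97° − 39°) = I₀ cos²(58°) = 0.2808 I₀.
I₂ = I₁ cos²(118° − 97°) = 0.2808 I₀ · cos²(21°) = 0.2448 I₀.
I₃ = I₂ cos²(178° − 118°) = 0.2448 I₀ · cos²(60°) = 0.06119 I₀.
After rotation:
I₁ = I₀ cos²(97° − 39°) = I₀ cos²(58°) = 0.2808 I₀.
I₂ = I₁ cos²(100° − 97°) = 0.2808 I₀ · cos²(3°) = 0.28 I₀.
I₃ = I₂ cos²(178° − 100°) = 0.28 I₀ · cos²(78°) = 0.01211 I₀.
Ratio = 0.01211 / 0.06119 = 0.1978.

I_new/I_old ≈ 0.198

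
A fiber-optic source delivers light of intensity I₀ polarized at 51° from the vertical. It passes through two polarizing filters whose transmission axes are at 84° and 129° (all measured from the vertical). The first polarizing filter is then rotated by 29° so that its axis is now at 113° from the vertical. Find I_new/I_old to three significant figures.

I_new/I_old ≈ 0.579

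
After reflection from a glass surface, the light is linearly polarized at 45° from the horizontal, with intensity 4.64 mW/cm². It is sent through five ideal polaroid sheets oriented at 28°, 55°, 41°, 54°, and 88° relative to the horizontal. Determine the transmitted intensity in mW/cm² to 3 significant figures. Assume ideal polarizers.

I₁ = 4.64 mW/cm² · cos²(17°) = 4.243 mW/cm².
I₂ = I₁ · cos²(27°) = 4.243 · 0.7939 = 3.369 mW/cm².
I₃ = I₂ · cos²(14°) = 3.369 · 0.9415 = 3.172 mW/cm².
I₄ = I₃ · cos²(13°) = 3.172 · 0.9494 = 3.011 mW/cm².
I₅ = I₄ · cos²(34°) = 3.011 · 0.6873 = 2.07 mW/cm².

I ≈ 2.07 mW/cm²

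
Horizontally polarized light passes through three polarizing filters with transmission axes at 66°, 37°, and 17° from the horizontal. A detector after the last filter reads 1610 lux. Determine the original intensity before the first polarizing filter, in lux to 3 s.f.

I₀ ≈ 1.44e4 lux

I₁ = I₀ cos²(66° − 0°) = I₀ cos²(66°) = 0.1654 I₀.
I₂ = I₁ cos²(37° − 66°) = 0.1654 I₀ · cos²(29°) = 0.1266 I₀.
I₃ = I₂ cos²(17° − 37°) = 0.1266 I₀ · cos²(20°) = 0.1117 I₀.
So 1610 lux = 0.1117 I₀, giving I₀ = 1610/0.1117 = 1.441e+04 lux.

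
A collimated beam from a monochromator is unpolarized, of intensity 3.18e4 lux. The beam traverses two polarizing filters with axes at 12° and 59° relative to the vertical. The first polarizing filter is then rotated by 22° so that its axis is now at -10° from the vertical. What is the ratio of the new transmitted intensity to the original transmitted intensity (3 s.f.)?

I_new/I_old ≈ 0.276

Before rotation:
Unpolarized light through the first polarizer → I₁ = ½ I₀, now polarized at 12°.
I₂ = I₁ cos²(59° − 12°) = 0.5 I₀ · cos²(47°) = 0.2326 I₀.
After rotation:
Unpolarized light through the first polarizer → I₁ = ½ I₀, now polarized at -10°.
I₂ = I₁ cos²(59° + 10°) = 0.5 I₀ · cos²(69°) = 0.06421 I₀.
Ratio = 0.06421 / 0.2326 = 0.2761.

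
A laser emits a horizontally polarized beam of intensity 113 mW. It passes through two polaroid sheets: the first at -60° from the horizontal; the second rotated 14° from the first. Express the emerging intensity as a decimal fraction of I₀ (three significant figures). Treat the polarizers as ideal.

I₁ = 113 mW · cos²(60°) = 28.25 mW.
I₂ = I₁ · cos²(14°) = 28.25 · 0.9415 = 26.6 mW.
Transmitted fraction = 0.2354.

I/I₀ ≈ 0.235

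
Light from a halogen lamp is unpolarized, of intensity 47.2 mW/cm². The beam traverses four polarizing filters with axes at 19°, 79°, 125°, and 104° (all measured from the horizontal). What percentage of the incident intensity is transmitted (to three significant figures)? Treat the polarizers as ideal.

Unpolarized light through the first polarizer → I₁ = 47.2 mW/cm²/2 = 23.6 mW/cm², polarized at 19°.
I₂ = I₁ · cos²(60°) = 23.6 · 0.25 = 5.9 mW/cm².
I₃ = I₂ · cos²(46°) = 5.9 · 0.4826 = 2.847 mW/cm².
I₄ = I₃ · cos²(21°) = 2.847 · 0.8716 = 2.481 mW/cm².
That is 5.257% of the incident intensity.

≈ 5.26%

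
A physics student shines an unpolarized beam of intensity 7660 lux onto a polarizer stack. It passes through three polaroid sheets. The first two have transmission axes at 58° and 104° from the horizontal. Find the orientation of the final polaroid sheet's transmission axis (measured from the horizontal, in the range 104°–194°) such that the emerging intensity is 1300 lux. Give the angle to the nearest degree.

Unpolarized light through the first polarizer → I₁ = ½ I₀, now polarized at 58°.
I₂ = I₁ cos²(104° − 58°) = 0.5 I₀ · cos²(46°) = 0.2413 I₀.
Target fraction: 1300 / 7660 lux = 0.1697 of I₀.
Need I₃/I₀ = 0.1697, so cos²(θ − 104°) = 0.1697 / 0.2413 = 0.7034.
θ − 104° = arccos(√0.7034) = 33.0°, giving θ ≈ 104 + 33.0 = 137.0°.

θ ≈ 137°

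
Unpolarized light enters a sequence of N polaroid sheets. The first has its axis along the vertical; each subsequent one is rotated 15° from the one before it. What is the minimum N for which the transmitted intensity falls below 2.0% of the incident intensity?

N = 48

First polarizer halves the unpolarized light: factor 1/2.
Each further stage multiplies by cos²(15°) = 0.933.
After N polarizers: T = 0.5·0.933^(N−1). Require T < 0.020 ⇒ N−1 > ln(0.020/0.5)/ln(0.933) = 46.42, so N−1 ≥ 47 and N = 48.
Check: N=48 gives T = 0.01922 < 0.020; N=47 gives T = 0.0206.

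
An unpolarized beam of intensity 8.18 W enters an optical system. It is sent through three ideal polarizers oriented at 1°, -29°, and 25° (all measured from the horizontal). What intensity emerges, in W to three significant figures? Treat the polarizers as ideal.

Unpolarized light through the first polarizer → I₁ = 8.18 W/2 = 4.09 W, polarized at 1°.
I₂ = I₁ · cos²(30°) = 4.09 · 0.75 = 3.068 W.
I₃ = I₂ · cos²(54°) = 3.068 · 0.3455 = 1.06 W.

I ≈ 1.06 W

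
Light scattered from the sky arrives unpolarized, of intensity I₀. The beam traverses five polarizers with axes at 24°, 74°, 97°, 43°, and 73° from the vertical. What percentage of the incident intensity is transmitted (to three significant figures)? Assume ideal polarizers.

≈ 4.54%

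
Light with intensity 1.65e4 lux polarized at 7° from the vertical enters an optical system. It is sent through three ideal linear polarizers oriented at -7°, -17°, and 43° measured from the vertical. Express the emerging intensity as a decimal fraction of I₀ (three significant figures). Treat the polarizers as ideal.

By Malus's law, I₁ = 1.65e4 lux · cos²(14°) = 1.553e+04 lux.
I₂ = I₁ · cos²(10°) = 1.553e+04 · 0.9698 = 1.507e+04 lux.
I₃ = I₂ · cos²(60°) = 1.507e+04 · 0.25 = 3766 lux.
Transmitted fraction = 0.2283.

I/I₀ ≈ 0.228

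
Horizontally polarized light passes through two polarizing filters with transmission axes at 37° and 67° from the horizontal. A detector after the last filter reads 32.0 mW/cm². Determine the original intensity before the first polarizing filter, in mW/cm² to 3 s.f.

I₀ ≈ 66.9 mW/cm²

By Malus's law, I₁ = I₀ cos²(37° − 0°) = I₀ cos²(37°) = 0.6378 I₀.
I₂ = I₁ cos²(67° − 37°) = 0.6378 I₀ · cos²(30°) = 0.4784 I₀.
So 32.0 mW/cm² = 0.4784 I₀, giving I₀ = 32.0/0.4784 = 66.89 mW/cm².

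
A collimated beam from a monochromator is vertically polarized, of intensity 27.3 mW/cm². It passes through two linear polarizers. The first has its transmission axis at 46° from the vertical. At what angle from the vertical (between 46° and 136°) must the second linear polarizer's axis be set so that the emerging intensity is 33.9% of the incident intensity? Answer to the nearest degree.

By Malus's law, I₁ = I₀ cos²(46° − 0°) = I₀ cos²(46°) = 0.4826 I₀.
Need I₂/I₀ = 0.339, so cos²(θ − 46°) = 0.339 / 0.4826 = 0.7025.
θ − 46° = arccos(√0.7025) = 33.1°, giving θ ≈ 46 + 33.1 = 79.1°.

θ ≈ 79°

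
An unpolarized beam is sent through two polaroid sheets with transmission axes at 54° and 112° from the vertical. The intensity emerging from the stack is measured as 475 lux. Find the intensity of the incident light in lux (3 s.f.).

Unpolarized light through the first polarizer → I₁ = ½ I₀, now polarized at 54°.
I₂ = I₁ cos²(112° − 54°) = 0.5 I₀ · cos²(58°) = 0.1404 I₀.
So 475 lux = 0.1404 I₀, giving I₀ = 475/0.1404 = 3383 lux.

I₀ ≈ 3380 lux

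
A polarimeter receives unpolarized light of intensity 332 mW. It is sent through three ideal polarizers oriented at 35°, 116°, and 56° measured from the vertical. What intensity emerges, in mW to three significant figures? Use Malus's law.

Unpolarized light through the first polarizer → I₁ = 332 mW/2 = 166 mW, polarized at 35°.
I₂ = I₁ · cos²(81°) = 166 · 0.02447 = 4.062 mW.
I₃ = I₂ · cos²(60°) = 4.062 · 0.25 = 1.016 mW.

I ≈ 1.02 mW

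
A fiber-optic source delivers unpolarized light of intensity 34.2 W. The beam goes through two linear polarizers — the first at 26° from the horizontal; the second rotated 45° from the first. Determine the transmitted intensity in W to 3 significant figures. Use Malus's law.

Unpolarized light through the first polarizer → I₁ = 34.2 W/2 = 17.1 W, polarized at 26°.
I₂ = I₁ · cos²(45°) = 17.1 · 0.5 = 8.55 W.

I ≈ 8.55 W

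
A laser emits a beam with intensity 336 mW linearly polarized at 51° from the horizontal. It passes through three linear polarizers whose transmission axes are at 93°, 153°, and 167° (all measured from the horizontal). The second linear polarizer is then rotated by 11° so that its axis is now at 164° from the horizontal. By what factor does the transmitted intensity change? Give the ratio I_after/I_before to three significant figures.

I_new/I_old ≈ 0.449

Before rotation:
I₁ = I₀ cos²(93° − 51°) = I₀ cos²(42°) = 0.5523 I₀.
I₂ = I₁ cos²(153° − 93°) = 0.5523 I₀ · cos²(60°) = 0.1381 I₀.
I₃ = I₂ cos²(167° − 153°) = 0.1381 I₀ · cos²(14°) = 0.13 I₀.
After rotation:
I₁ = I₀ cos²(93° − 51°) = I₀ cos²(42°) = 0.5523 I₀.
I₂ = I₁ cos²(164° − 93°) = 0.5523 I₀ · cos²(71°) = 0.05854 I₀.
I₃ = I₂ cos²(167° − 164°) = 0.05854 I₀ · cos²(3°) = 0.05838 I₀.
Ratio = 0.05838 / 0.13 = 0.4491.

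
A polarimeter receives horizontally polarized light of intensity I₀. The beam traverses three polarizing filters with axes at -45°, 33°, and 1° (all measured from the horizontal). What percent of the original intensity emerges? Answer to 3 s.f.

I₁ = I₀ cos²(-45° − 0°) = I₀ cos²(45°) = 0.5 I₀.
I₂ = I₁ cos²(33° + 45°) = 0.5 I₀ · cos²(78°) = 0.02161 I₀.
I₃ = I₂ cos²(1° − 33°) = 0.02161 I₀ · cos²(32°) = 0.01554 I₀.
That is 1.554% of the incident intensity.

≈ 1.55%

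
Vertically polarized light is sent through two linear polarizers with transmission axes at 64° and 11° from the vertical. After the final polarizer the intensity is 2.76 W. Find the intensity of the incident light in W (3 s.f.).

I₀ ≈ 39.7 W

I₁ = I₀ cos²(64° − 0°) = I₀ cos²(64°) = 0.1922 I₀.
I₂ = I₁ cos²(11° − 64°) = 0.1922 I₀ · cos²(53°) = 0.0696 I₀.
So 2.76 W = 0.0696 I₀, giving I₀ = 2.76/0.0696 = 39.66 W.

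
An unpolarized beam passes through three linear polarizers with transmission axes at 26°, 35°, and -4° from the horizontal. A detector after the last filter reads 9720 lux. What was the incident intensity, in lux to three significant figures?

I₀ ≈ 3.30e4 lux

Unpolarized light through the first polarizer → I₁ = ½ I₀, now polarized at 26°.
I₂ = I₁ cos²(35° − 26°) = 0.5 I₀ · cos²(9°) = 0.4878 I₀.
I₃ = I₂ cos²(-4° − 35°) = 0.4878 I₀ · cos²(39°) = 0.2946 I₀.
So 9720 lux = 0.2946 I₀, giving I₀ = 9720/0.2946 = 3.3e+04 lux.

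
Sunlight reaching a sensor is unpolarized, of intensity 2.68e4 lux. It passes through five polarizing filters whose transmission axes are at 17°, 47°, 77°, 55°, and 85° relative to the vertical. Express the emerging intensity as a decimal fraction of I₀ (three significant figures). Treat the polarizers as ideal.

I/I₀ ≈ 0.181

Unpolarized light through the first polarizer → I₁ = 2.68e4 lux/2 = 1.34e+04 lux, polarized at 17°.
I₂ = I₁ · cos²(30°) = 1.34e+04 · 0.75 = 1.005e+04 lux.
I₃ = I₂ · cos²(30°) = 1.005e+04 · 0.75 = 7538 lux.
I₄ = I₃ · cos²(22°) = 7538 · 0.8597 = 6480 lux.
I₅ = I₄ · cos²(30°) = 6480 · 0.75 = 4860 lux.
Transmitted fraction = 0.1813.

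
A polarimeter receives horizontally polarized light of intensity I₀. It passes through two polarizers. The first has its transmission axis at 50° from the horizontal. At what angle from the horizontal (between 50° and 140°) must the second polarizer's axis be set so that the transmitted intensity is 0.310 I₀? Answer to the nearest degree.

I₁ = I₀ cos²(50° − 0°) = I₀ cos²(50°) = 0.4132 I₀.
Need I₂/I₀ = 0.31, so cos²(θ − 50°) = 0.31 / 0.4132 = 0.7503.
θ − 50° = arccos(√0.7503) = 30.0°, giving θ ≈ 50 + 30.0 = 80.0°.

θ ≈ 80°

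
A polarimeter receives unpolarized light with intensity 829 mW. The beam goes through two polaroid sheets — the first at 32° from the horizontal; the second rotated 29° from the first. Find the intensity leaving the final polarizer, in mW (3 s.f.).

I ≈ 317 mW

Unpolarized light through the first polarizer → I₁ = 829 mW/2 = 414.5 mW, polarized at 32°.
I₂ = I₁ · cos²(29°) = 414.5 · 0.765 = 317.1 mW.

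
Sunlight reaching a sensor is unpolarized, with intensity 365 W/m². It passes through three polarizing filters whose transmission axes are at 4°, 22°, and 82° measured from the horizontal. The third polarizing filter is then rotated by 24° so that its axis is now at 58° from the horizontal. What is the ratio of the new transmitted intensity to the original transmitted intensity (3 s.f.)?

I_new/I_old ≈ 2.62

Before rotation:
Unpolarized light through the first polarizer → I₁ = ½ I₀, now polarized at 4°.
I₂ = I₁ cos²(22° − 4°) = 0.5 I₀ · cos²(18°) = 0.4523 I₀.
I₃ = I₂ cos²(82° − 22°) = 0.4523 I₀ · cos²(60°) = 0.1131 I₀.
After rotation:
Unpolarized light through the first polarizer → I₁ = ½ I₀, now polarized at 4°.
I₂ = I₁ cos²(22° − 4°) = 0.5 I₀ · cos²(18°) = 0.4523 I₀.
I₃ = I₂ cos²(58° − 22°) = 0.4523 I₀ · cos²(36°) = 0.296 I₀.
Ratio = 0.296 / 0.1131 = 2.618.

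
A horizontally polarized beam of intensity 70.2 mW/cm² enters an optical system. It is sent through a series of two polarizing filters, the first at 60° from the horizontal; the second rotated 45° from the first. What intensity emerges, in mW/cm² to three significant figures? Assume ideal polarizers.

I ≈ 8.78 mW/cm²

I₁ = 70.2 mW/cm² · cos²(60°) = 17.55 mW/cm².
I₂ = I₁ · cos²(45°) = 17.55 · 0.5 = 8.775 mW/cm².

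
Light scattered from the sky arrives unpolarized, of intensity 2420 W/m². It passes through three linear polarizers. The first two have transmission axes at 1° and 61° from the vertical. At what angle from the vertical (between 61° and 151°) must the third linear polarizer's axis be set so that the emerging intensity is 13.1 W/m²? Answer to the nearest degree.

θ ≈ 139°

Unpolarized light through the first polarizer → I₁ = ½ I₀, now polarized at 1°.
I₂ = I₁ cos²(61° − 1°) = 0.5 I₀ · cos²(60°) = 0.125 I₀.
Target fraction: 13.1 / 2420 W/m² = 0.005413 of I₀.
Need I₃/I₀ = 0.005413, so cos²(θ − 61°) = 0.005413 / 0.125 = 0.04331.
θ − 61° = arccos(√0.04331) = 78.0°, giving θ ≈ 61 + 78.0 = 139.0°.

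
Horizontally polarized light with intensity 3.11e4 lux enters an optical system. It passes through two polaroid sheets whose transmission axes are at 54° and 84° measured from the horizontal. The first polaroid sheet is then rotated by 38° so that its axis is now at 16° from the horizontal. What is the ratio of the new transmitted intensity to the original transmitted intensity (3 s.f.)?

Before rotation:
I₁ = I₀ cos²(54° − 0°) = I₀ cos²(54°) = 0.3455 I₀.
I₂ = I₁ cos²(84° − 54°) = 0.3455 I₀ · cos²(30°) = 0.2591 I₀.
After rotation:
I₁ = I₀ cos²(16° − 0°) = I₀ cos²(16°) = 0.924 I₀.
I₂ = I₁ cos²(84° − 16°) = 0.924 I₀ · cos²(68°) = 0.1297 I₀.
Ratio = 0.1297 / 0.2591 = 0.5004.

I_new/I_old ≈ 0.500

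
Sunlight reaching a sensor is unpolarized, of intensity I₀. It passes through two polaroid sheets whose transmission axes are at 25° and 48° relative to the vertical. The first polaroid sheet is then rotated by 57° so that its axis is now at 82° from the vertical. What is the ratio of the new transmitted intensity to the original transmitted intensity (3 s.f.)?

Before rotation:
Unpolarized light through the first polarizer → I₁ = ½ I₀, now polarized at 25°.
I₂ = I₁ cos²(48° − 25°) = 0.5 I₀ · cos²(23°) = 0.4237 I₀.
After rotation:
Unpolarized light through the first polarizer → I₁ = ½ I₀, now polarized at 82°.
I₂ = I₁ cos²(48° − 82°) = 0.5 I₀ · cos²(34°) = 0.3437 I₀.
Ratio = 0.3437 / 0.4237 = 0.8111.

I_new/I_old ≈ 0.811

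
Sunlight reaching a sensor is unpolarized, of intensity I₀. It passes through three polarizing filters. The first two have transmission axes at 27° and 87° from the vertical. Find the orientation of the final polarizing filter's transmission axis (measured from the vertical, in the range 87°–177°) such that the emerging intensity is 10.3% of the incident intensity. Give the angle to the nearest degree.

Unpolarized light through the first polarizer → I₁ = ½ I₀, now polarized at 27°.
I₂ = I₁ cos²(87° − 27°) = 0.5 I₀ · cos²(60°) = 0.125 I₀.
Need I₃/I₀ = 0.103, so cos²(θ − 87°) = 0.103 / 0.125 = 0.824.
θ − 87° = arccos(√0.824) = 24.8°, giving θ ≈ 87 + 24.8 = 111.8°.

θ ≈ 112°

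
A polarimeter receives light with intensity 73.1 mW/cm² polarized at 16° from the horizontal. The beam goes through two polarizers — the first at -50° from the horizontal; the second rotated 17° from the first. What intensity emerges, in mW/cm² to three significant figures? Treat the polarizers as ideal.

I ≈ 11.1 mW/cm²

By Malus's law, I₁ = 73.1 mW/cm² · cos²(66°) = 12.09 mW/cm².
I₂ = I₁ · cos²(17°) = 12.09 · 0.9145 = 11.06 mW/cm².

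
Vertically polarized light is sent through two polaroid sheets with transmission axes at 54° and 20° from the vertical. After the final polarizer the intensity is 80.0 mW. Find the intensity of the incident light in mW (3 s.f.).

I₀ ≈ 337 mW

I₁ = I₀ cos²(54° − 0°) = I₀ cos²(54°) = 0.3455 I₀.
I₂ = I₁ cos²(20° − 54°) = 0.3455 I₀ · cos²(34°) = 0.2375 I₀.
So 80.0 mW = 0.2375 I₀, giving I₀ = 80.0/0.2375 = 336.9 mW.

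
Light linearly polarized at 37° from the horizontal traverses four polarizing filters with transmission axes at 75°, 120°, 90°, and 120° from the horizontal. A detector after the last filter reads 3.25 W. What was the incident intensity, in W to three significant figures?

I₁ = I₀ cos²(75° − 37°) = I₀ cos²(38°) = 0.621 I₀.
I₂ = I₁ cos²(120° − 75°) = 0.621 I₀ · cos²(45°) = 0.3105 I₀.
I₃ = I₂ cos²(90° − 120°) = 0.3105 I₀ · cos²(30°) = 0.2329 I₀.
I₄ = I₃ cos²(120° − 90°) = 0.2329 I₀ · cos²(30°) = 0.1746 I₀.
So 3.25 W = 0.1746 I₀, giving I₀ = 3.25/0.1746 = 18.61 W.

I₀ ≈ 18.6 W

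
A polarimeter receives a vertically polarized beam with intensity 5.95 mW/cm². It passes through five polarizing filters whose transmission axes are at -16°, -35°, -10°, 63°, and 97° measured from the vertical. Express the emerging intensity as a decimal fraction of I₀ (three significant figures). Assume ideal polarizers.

I₁ = 5.95 mW/cm² · cos²(16°) = 5.498 mW/cm².
I₂ = I₁ · cos²(19°) = 5.498 · 0.894 = 4.915 mW/cm².
I₃ = I₂ · cos²(25°) = 4.915 · 0.8214 = 4.037 mW/cm².
I₄ = I₃ · cos²(73°) = 4.037 · 0.08548 = 0.3451 mW/cm².
I₅ = I₄ · cos²(34°) = 0.3451 · 0.6873 = 0.2372 mW/cm².
Transmitted fraction = 0.03987.

I/I₀ ≈ 0.0399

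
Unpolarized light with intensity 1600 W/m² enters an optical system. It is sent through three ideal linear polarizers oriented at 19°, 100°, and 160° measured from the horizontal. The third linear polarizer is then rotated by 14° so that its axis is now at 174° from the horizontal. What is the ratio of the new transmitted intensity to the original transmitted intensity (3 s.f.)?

I_new/I_old ≈ 0.304

Before rotation:
Unpolarized light through the first polarizer → I₁ = ½ I₀, now polarized at 19°.
I₂ = I₁ cos²(100° − 19°) = 0.5 I₀ · cos²(81°) = 0.01224 I₀.
I₃ = I₂ cos²(160° − 100°) = 0.01224 I₀ · cos²(60°) = 0.003059 I₀.
After rotation:
Unpolarized light through the first polarizer → I₁ = ½ I₀, now polarized at 19°.
I₂ = I₁ cos²(100° − 19°) = 0.5 I₀ · cos²(81°) = 0.01224 I₀.
I₃ = I₂ cos²(174° − 100°) = 0.01224 I₀ · cos²(74°) = 0.0009296 I₀.
Ratio = 0.0009296 / 0.003059 = 0.3039.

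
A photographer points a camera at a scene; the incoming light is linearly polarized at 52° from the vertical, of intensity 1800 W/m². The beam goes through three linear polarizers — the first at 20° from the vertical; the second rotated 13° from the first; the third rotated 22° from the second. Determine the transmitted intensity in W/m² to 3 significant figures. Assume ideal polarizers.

I ≈ 1060 W/m²

By Malus's law, I₁ = 1800 W/m² · cos²(32°) = 1295 W/m².
I₂ = I₁ · cos²(13°) = 1295 · 0.9494 = 1229 W/m².
I₃ = I₂ · cos²(22°) = 1229 · 0.8597 = 1057 W/m².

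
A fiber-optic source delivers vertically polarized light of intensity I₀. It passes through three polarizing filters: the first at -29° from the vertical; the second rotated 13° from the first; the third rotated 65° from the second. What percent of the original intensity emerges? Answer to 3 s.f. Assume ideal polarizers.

≈ 13.0%

By Malus's law, I₁ = I₀ cos²(-29° − 0°) = I₀ cos²(29°) = 0.765 I₀.
I₂ = I₁ cos²(13°) = 0.765 · 0.9494 I₀ = 0.7263 I₀.
I₃ = I₂ cos²(65°) = 0.7263 · 0.1786 I₀ = 0.1297 I₀.
That is 12.97% of the incident intensity.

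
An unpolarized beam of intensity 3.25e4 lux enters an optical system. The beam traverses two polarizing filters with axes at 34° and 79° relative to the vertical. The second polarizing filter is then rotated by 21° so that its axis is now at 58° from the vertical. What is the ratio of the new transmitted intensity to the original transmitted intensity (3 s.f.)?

I_new/I_old ≈ 1.67

Before rotation:
Unpolarized light through the first polarizer → I₁ = ½ I₀, now polarized at 34°.
I₂ = I₁ cos²(79° − 34°) = 0.5 I₀ · cos²(45°) = 0.25 I₀.
After rotation:
Unpolarized light through the first polarizer → I₁ = ½ I₀, now polarized at 34°.
I₂ = I₁ cos²(58° − 34°) = 0.5 I₀ · cos²(24°) = 0.4173 I₀.
Ratio = 0.4173 / 0.25 = 1.669.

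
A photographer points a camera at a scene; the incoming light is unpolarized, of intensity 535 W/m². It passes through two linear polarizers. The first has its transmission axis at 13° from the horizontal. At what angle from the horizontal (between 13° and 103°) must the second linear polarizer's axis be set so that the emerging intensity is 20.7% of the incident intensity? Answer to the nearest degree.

Unpolarized light through the first polarizer → I₁ = ½ I₀, now polarized at 13°.
Need I₂/I₀ = 0.207, so cos²(θ − 13°) = 0.207 / 0.5 = 0.414.
θ − 13° = arccos(√0.414) = 50.0°, giving θ ≈ 13 + 50.0 = 63.0°.

θ ≈ 63°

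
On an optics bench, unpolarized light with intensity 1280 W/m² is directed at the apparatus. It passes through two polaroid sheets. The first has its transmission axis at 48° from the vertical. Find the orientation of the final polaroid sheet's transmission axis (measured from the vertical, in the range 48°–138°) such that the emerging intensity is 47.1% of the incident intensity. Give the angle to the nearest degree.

θ ≈ 62°

Unpolarized light through the first polarizer → I₁ = ½ I₀, now polarized at 48°.
Need I₂/I₀ = 0.471, so cos²(θ − 48°) = 0.471 / 0.5 = 0.942.
θ − 48° = arccos(√0.942) = 13.9°, giving θ ≈ 48 + 13.9 = 61.9°.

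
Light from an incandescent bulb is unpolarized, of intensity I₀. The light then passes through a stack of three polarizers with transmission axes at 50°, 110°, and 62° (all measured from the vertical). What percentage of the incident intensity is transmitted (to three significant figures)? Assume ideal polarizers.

Unpolarized light through the first polarizer → I₁ = ½ I₀, now polarized at 50°.
I₂ = I₁ cos²(110° − 50°) = 0.5 I₀ · cos²(60°) = 0.125 I₀.
I₃ = I₂ cos²(62° − 110°) = 0.125 I₀ · cos²(48°) = 0.05597 I₀.
That is 5.597% of the incident intensity.

≈ 5.60%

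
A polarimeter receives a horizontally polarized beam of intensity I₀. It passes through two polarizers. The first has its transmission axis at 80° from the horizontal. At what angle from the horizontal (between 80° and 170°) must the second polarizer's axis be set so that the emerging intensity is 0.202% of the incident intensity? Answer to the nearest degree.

θ ≈ 155°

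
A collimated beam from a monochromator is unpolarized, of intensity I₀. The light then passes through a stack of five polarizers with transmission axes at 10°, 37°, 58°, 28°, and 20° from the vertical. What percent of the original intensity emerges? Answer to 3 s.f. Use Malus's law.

≈ 25.4%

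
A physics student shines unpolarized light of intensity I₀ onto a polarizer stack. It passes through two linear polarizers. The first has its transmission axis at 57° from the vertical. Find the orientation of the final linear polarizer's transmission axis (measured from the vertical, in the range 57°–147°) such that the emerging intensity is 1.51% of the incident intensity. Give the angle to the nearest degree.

θ ≈ 137°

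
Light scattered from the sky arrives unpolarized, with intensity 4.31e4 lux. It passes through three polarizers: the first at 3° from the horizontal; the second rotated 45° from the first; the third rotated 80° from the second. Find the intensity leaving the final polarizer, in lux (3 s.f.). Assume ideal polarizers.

I ≈ 325 lux

Unpolarized light through the first polarizer → I₁ = 4.31e4 lux/2 = 2.155e+04 lux, polarized at 3°.
I₂ = I₁ · cos²(45°) = 2.155e+04 · 0.5 = 1.078e+04 lux.
I₃ = I₂ · cos²(80°) = 1.078e+04 · 0.03015 = 324.9 lux.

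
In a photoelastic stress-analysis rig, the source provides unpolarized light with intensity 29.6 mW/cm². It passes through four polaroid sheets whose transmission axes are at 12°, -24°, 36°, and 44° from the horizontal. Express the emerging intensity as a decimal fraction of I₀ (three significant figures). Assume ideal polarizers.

I/I₀ ≈ 0.0802

Unpolarized light through the first polarizer → I₁ = 29.6 mW/cm²/2 = 14.8 mW/cm², polarized at 12°.
I₂ = I₁ · cos²(36°) = 14.8 · 0.6545 = 9.687 mW/cm².
I₃ = I₂ · cos²(60°) = 9.687 · 0.25 = 2.422 mW/cm².
I₄ = I₃ · cos²(8°) = 2.422 · 0.9806 = 2.375 mW/cm².
Transmitted fraction = 0.08023.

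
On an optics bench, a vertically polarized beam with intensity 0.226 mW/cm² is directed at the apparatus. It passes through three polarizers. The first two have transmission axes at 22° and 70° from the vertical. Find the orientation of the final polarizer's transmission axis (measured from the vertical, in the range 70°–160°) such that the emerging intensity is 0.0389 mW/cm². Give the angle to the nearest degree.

θ ≈ 118°

By Malus's law, I₁ = I₀ cos²(22° − 0°) = I₀ cos²(22°) = 0.8597 I₀.
I₂ = I₁ cos²(70° − 22°) = 0.8597 I₀ · cos²(48°) = 0.3849 I₀.
Target fraction: 0.0389 / 0.226 mW/cm² = 0.1721 of I₀.
Need I₃/I₀ = 0.1721, so cos²(θ − 70°) = 0.1721 / 0.3849 = 0.4472.
θ − 70° = arccos(√0.4472) = 48.0°, giving θ ≈ 70 + 48.0 = 118.0°.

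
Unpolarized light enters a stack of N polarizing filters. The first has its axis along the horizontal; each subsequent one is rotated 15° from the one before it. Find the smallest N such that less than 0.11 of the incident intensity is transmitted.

First polarizer halves the unpolarized light: factor 1/2.
Each further stage multiplies by cos²(15°) = 0.933.
After N polarizers: T = 0.5·0.933^(N−1). Require T < 0.11 ⇒ N−1 > ln(0.11/0.5)/ln(0.933) = 21.84, so N−1 ≥ 22 and N = 23.
Check: N=23 gives T = 0.1088 < 0.11; N=22 gives T = 0.1166.

N = 23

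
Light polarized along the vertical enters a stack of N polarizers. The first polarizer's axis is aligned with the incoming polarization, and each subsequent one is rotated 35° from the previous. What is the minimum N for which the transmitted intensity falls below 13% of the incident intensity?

First polarizer is aligned with the polarization: full transmission.
Each further stage multiplies by cos²(35°) = 0.671.
After N polarizers: T = 0.671^(N−1). Require T < 0.13 ⇒ N−1 > ln(0.13)/ln(0.671) = 5.11, so N−1 ≥ 6 and N = 7.
Check: N=7 gives T = 0.09128 < 0.13; N=6 gives T = 0.136.

N = 7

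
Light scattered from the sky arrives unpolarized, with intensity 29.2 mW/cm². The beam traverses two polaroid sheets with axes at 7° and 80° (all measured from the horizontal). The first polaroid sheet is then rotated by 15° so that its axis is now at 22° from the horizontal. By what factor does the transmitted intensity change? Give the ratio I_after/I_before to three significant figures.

I_new/I_old ≈ 3.29

Before rotation:
Unpolarized light through the first polarizer → I₁ = ½ I₀, now polarized at 7°.
I₂ = I₁ cos²(80° − 7°) = 0.5 I₀ · cos²(73°) = 0.04274 I₀.
After rotation:
Unpolarized light through the first polarizer → I₁ = ½ I₀, now polarized at 22°.
I₂ = I₁ cos²(80° − 22°) = 0.5 I₀ · cos²(58°) = 0.1404 I₀.
Ratio = 0.1404 / 0.04274 = 3.285.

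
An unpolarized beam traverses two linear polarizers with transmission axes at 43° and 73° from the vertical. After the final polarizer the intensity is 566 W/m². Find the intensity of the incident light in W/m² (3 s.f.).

I₀ ≈ 1510 W/m²

Unpolarized light through the first polarizer → I₁ = ½ I₀, now polarized at 43°.
I₂ = I₁ cos²(73° − 43°) = 0.5 I₀ · cos²(30°) = 0.375 I₀.
So 566 W/m² = 0.375 I₀, giving I₀ = 566/0.375 = 1509 W/m².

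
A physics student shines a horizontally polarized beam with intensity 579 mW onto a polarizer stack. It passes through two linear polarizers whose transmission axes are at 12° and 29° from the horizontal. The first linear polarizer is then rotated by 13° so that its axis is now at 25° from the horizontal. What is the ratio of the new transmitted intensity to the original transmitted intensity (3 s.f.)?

Before rotation:
I₁ = I₀ cos²(12° − 0°) = I₀ cos²(12°) = 0.9568 I₀.
I₂ = I₁ cos²(29° − 12°) = 0.9568 I₀ · cos²(17°) = 0.875 I₀.
After rotation:
I₁ = I₀ cos²(25° − 0°) = I₀ cos²(25°) = 0.8214 I₀.
I₂ = I₁ cos²(29° − 25°) = 0.8214 I₀ · cos²(4°) = 0.8174 I₀.
Ratio = 0.8174 / 0.875 = 0.9342.

I_new/I_old ≈ 0.934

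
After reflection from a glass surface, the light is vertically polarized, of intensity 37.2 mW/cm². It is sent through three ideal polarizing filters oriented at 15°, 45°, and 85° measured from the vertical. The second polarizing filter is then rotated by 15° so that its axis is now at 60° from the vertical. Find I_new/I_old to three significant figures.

I_new/I_old ≈ 0.933

Before rotation:
I₁ = I₀ cos²(15° − 0°) = I₀ cos²(15°) = 0.933 I₀.
I₂ = I₁ cos²(45° − 15°) = 0.933 I₀ · cos²(30°) = 0.6998 I₀.
I₃ = I₂ cos²(85° − 45°) = 0.6998 I₀ · cos²(40°) = 0.4106 I₀.
After rotation:
I₁ = I₀ cos²(15° − 0°) = I₀ cos²(15°) = 0.933 I₀.
I₂ = I₁ cos²(60° − 15°) = 0.933 I₀ · cos²(45°) = 0.4665 I₀.
I₃ = I₂ cos²(85° − 60°) = 0.4665 I₀ · cos²(25°) = 0.3832 I₀.
Ratio = 0.3832 / 0.4106 = 0.9332.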